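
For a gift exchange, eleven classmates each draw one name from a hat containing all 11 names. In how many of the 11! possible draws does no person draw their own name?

14684570

The subfactorial !11 = [11!/e] (nearest integer).
11! = 39916800, and 39916800/e ≈ 14684570.08, so !11 = 14684570.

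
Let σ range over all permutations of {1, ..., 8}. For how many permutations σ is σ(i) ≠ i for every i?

14833

Recurrence: !8 = 7·(!7 + !6).
!8 = 7·(1854 + 265) = 7·2119 = 14833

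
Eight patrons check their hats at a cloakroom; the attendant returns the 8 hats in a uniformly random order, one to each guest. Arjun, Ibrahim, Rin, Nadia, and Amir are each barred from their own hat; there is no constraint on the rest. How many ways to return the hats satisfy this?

21234

Inclusion-exclusion on the 5 forbidden self-matches:
Σ_{j=0}^{5} (-1)^j C(5,j)(8-j)!
= C(5,0)·8! - C(5,1)·7! + C(5,2)·6! - C(5,3)·5! + C(5,4)·4! - C(5,5)·3!
= 40320 - 25200 + 7200 - 1200 + 120 - 6
= 21234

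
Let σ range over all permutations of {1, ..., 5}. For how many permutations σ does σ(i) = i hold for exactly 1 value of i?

45

Pick the single fixed position: C(5,1) = 5 ways.
The remaining 4 must be deranged: !4 = 9.
Total: 5 × 9 = 45.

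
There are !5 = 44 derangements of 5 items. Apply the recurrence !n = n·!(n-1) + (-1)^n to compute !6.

265

!6 = 6·44 + 1 = 265.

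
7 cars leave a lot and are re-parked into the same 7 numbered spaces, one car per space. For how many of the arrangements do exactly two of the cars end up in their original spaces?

Choose which 2 of the 7 are fixed: C(7,2) = 21.
The remaining 5 must be deranged: !5 = 44.
Total: 21 × 44 = 924.

924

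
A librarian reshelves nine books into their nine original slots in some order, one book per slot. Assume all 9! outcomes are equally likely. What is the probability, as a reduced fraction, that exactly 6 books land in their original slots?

Favorable outcomes: C(9,6)·!3 = 84·2 = 168.
Total outcomes: 9! = 362880.
Probability = 168/362880 = 1/2160.

1/2160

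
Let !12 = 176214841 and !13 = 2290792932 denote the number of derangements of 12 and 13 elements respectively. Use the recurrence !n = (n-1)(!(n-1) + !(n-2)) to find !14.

32071101049

!14 = (14-1)·(!13 + !12) = 13·(2290792932 + 176214841) = 13·2467007773 = 32071101049.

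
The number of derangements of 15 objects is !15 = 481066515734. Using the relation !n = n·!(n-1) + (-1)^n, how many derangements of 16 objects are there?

7697064251745

!16 = 16·481066515734 + 1 = 7697064251745.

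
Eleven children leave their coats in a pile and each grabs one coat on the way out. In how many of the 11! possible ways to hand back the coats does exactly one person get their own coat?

14684571

Choose which one of the 11 is fixed: C(11,1) = 11.
The other 10 form a derangement: !10 = 1334961.
Total: 11 × 1334961 = 14684571.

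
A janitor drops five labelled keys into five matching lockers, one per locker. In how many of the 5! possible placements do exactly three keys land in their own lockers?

Choose which 3 of the 5 are fixed: C(5,3) = 10.
The other 2 form a derangement: !2 = 1.
Total: 10 × 1 = 10.

10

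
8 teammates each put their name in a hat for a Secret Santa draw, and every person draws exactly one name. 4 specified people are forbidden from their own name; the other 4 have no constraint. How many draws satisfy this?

24024

Let A_j be the event that the j-th constrained one is fixed. By inclusion-exclusion over the 4 events:
Σ_{j=0}^{4} (-1)^j C(4,j)(8-j)!
= C(4,0)·8! - C(4,1)·7! + C(4,2)·6! - C(4,3)·5! + C(4,4)·4!
= 40320 - 20160 + 4320 - 480 + 24
= 24024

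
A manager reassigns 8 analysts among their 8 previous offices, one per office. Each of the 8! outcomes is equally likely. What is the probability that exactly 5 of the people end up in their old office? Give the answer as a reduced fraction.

Favorable outcomes: C(8,5)·!3 = 56·2 = 112.
Total outcomes: 8! = 40320.
Probability = 112/40320 = 1/360.

1/360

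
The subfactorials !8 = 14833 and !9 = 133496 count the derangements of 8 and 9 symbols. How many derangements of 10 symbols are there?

!10 = (10-1)·(!9 + !8) = 9·(133496 + 14833) = 9·148329 = 1334961.

1334961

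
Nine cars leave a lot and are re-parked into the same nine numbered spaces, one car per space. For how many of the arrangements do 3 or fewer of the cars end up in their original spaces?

355997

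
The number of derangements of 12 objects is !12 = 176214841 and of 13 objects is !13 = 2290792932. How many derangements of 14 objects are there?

32071101049

!14 = (14-1)·(!13 + !12) = 13·(2290792932 + 176214841) = 13·2467007773 = 32071101049.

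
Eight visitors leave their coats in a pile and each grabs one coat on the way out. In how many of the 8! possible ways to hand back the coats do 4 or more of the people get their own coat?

771

Sum C(8,i)·!(8-i) for i = 4..8:
  i=4: C(8,4)·!4 = 70·9 = 630
  i=5: C(8,5)·!3 = 56·2 = 112
  i=6: C(8,6)·!2 = 28·1 = 28
  i=7: C(8,7)·!1 = 8·0 = 0
  i=8: C(8,8)·!0 = 1·1 = 1
Total = 771.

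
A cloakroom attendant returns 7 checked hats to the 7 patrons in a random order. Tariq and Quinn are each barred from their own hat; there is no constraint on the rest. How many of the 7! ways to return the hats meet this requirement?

3720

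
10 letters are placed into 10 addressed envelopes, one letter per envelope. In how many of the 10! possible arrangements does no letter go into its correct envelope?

1334961

!10 = 10! · Σ_{k=0}^{10} (-1)^k/k!
= 10! - 10!/1! + 10!/2! - 10!/3! + 10!/4! - 10!/5! + 10!/6! - 10!/7! + 10!/8! - 10!/9! + 10!/10!
= 3628800 - 3628800 + 1814400 - 604800 + 151200 - 30240 + 5040 - 720 + 90 - 10 + 1
= 1334961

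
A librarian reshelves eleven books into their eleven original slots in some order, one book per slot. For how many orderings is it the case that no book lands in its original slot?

By inclusion-exclusion, !11 = Σ (-1)^k · 11!/k! for k=0..11
= 11! - 11!/1! + 11!/2! - 11!/3! + 11!/4! - 11!/5! + 11!/6! - 11!/7! + 11!/8! - 11!/9! + 11!/10! - 11!/11!
= 39916800 - 39916800 + 19958400 - 6652800 + 1663200 - 332640 + 55440 - 7920 + 990 - 110 + 11 - 1
= 14684570

14684570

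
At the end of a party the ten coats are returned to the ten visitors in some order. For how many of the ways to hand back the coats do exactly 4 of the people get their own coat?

Pick the 4 fixed positions: C(10,4) = 210 ways.
The other 6 form a derangement: !6 = 265.
Total: 210 × 265 = 55650.

55650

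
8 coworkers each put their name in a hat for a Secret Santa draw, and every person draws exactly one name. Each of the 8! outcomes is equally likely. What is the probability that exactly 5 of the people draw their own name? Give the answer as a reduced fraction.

1/360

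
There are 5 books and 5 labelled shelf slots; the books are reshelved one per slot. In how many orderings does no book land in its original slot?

44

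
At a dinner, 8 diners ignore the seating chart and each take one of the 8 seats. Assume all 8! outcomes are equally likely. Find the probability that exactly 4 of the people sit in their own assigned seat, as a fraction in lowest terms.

Favorable outcomes: C(8,4)·!4 = 70·9 = 630.
Total outcomes: 8! = 40320.
Probability = 630/40320 = 1/64.

1/64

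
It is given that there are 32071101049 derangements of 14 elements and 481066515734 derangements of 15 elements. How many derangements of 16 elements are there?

D_16 = (16-1)·(D_15 + D_14) = 15·(481066515734 + 32071101049) = 15·513137616783 = 7697064251745.

7697064251745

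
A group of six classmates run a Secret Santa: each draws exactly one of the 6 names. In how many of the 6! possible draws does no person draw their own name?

265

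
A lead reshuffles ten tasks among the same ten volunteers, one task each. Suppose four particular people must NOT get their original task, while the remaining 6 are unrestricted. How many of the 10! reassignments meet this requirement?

2399760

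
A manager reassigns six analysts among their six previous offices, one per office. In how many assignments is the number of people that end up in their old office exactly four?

Choose which 4 of the 6 are fixed: C(6,4) = 15.
The remaining 2 must be deranged: !2 = 1.
Total: 15 × 1 = 15.

15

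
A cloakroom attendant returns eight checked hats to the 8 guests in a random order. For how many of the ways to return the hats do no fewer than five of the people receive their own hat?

141

Sum C(8,i)·!(8-i) for i = 5..8:
  i=5: C(8,5)·!3 = 56·2 = 112
  i=6: C(8,6)·!2 = 28·1 = 28
  i=7: C(8,7)·!1 = 8·0 = 0
  i=8: C(8,8)·!0 = 1·1 = 1
Total = 141.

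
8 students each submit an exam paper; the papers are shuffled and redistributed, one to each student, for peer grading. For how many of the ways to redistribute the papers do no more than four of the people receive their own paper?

Sum C(8,i)·!(8-i) for i = 0..4:
  i=0: C(8,0)·!8 = 1·14833 = 14833
  i=1: C(8,1)·!7 = 8·1854 = 14832
  i=2: C(8,2)·!6 = 28·265 = 7420
  i=3: C(8,3)·!5 = 56·44 = 2464
  i=4: C(8,4)·!4 = 70·9 = 630
Total = 40179.

40179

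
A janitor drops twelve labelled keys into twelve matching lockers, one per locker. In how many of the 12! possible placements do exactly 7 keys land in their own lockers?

34848

Pick the 7 fixed positions: C(12,7) = 792 ways.
The other 5 form a derangement: !5 = 44.
Total: 792 × 44 = 34848.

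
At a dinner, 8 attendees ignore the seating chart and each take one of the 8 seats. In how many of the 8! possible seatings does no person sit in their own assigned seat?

14833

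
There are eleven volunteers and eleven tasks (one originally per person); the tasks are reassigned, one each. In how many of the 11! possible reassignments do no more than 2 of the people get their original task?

36711421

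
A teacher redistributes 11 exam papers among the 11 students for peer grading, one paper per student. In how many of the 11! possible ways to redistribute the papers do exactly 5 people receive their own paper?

122430

Choose which 5 of the 11 are fixed: C(11,5) = 462.
The remaining 6 must be deranged: !6 = 265.
Total: 462 × 265 = 122430.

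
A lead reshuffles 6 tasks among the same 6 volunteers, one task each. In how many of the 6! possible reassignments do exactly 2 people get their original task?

135

Choose which 2 of the 6 are fixed: C(6,2) = 15.
The other 4 form a derangement: !4 = 9.
Total: 15 × 9 = 135.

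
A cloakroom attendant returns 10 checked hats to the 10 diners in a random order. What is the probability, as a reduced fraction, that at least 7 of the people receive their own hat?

Favorable outcomes: Σ_{i≥7} C(10,i)·!(10-i) = 120·2 + 45·1 + 10·0 + 1·1 = 286.
Total outcomes: 10! = 3628800.
Probability = 286/3628800 = 143/1814400.

143/1814400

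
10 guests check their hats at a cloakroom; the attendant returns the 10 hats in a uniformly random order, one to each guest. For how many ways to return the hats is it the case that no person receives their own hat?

Recurrence: !10 = 9·(!9 + !8).
!10 = 9·(133496 + 14833) = 9·148329 = 1334961

1334961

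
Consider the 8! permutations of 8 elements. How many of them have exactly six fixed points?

28

Pick the 6 fixed positions: C(8,6) = 28 ways.
The other 2 form a derangement: !2 = 1.
Total: 28 × 1 = 28.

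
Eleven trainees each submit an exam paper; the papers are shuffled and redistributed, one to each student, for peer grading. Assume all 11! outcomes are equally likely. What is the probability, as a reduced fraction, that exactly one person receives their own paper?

16481/44800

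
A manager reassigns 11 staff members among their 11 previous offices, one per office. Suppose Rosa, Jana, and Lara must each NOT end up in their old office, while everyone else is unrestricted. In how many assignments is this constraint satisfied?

30078720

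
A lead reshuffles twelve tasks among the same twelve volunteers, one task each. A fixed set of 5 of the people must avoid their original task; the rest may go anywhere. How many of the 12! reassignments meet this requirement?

312273360

Inclusion-exclusion on the 5 forbidden self-matches:
Σ_{j=0}^{5} (-1)^j C(5,j)(12-j)!
= C(5,0)·12! - C(5,1)·11! + C(5,2)·10! - C(5,3)·9! + C(5,4)·8! - C(5,5)·7!
= 479001600 - 199584000 + 36288000 - 3628800 + 201600 - 5040
= 312273360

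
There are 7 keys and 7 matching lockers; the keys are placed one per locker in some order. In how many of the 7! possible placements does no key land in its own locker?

1854

The subfactorial !7 = [7!/e] (nearest integer).
7! = 5040, and 5040/e ≈ 1854.11, so !7 = 1854.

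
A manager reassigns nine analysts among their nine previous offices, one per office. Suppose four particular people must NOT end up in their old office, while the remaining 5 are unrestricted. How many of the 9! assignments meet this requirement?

Let A_j be the event that the j-th constrained one is fixed. By inclusion-exclusion over the 4 events:
Σ_{j=0}^{4} (-1)^j C(4,j)(9-j)!
= C(4,0)·9! - C(4,1)·8! + C(4,2)·7! - C(4,3)·6! + C(4,4)·5!
= 362880 - 161280 + 30240 - 2880 + 120
= 229080

229080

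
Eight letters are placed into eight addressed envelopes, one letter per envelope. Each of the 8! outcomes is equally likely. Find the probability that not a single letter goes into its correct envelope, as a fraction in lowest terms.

Favorable outcomes: !8 = 14833.
Total outcomes: 8! = 40320.
Probability = 14833/40320 = 2119/5760.

2119/5760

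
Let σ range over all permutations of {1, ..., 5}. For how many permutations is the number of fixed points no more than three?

119

Sum C(5,i)·!(5-i) for i = 0..3:
  i=0: C(5,0)·!5 = 1·44 = 44
  i=1: C(5,1)·!4 = 5·9 = 45
  i=2: C(5,2)·!3 = 10·2 = 20
  i=3: C(5,3)·!2 = 10·1 = 10
Total = 119.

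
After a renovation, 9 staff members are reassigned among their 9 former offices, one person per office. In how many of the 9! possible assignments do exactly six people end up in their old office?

168

Pick the 6 fixed positions: C(9,6) = 84 ways.
The remaining 3 must be deranged: !3 = 2.
Total: 84 × 2 = 168.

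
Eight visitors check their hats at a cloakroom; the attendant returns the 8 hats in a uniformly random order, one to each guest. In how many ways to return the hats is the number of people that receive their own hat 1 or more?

25487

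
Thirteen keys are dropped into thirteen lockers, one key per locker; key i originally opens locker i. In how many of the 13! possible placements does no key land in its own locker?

2290792932

The number of derangements of 13 is !13 = Σ_{k=0}^{13} (-1)^k·13!/k!
= 13! - 13!/1! + 13!/2! - 13!/3! + 13!/4! - 13!/5! + 13!/6! - 13!/7! + 13!/8! - 13!/9! + 13!/10! - 13!/11! + 13!/12! - 13!/13!
= 6227020800 - 6227020800 + 3113510400 - 1037836800 + 259459200 - 51891840 + 8648640 - 1235520 + 154440 - 17160 + 1716 - 156 + 13 - 1
= 2290792932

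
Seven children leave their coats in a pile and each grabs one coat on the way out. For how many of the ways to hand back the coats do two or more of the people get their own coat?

1331

Sum C(7,i)·!(7-i) for i = 2..7:
  i=2: C(7,2)·!5 = 21·44 = 924
  i=3: C(7,3)·!4 = 35·9 = 315
  i=4: C(7,4)·!3 = 35·2 = 70
  i=5: C(7,5)·!2 = 21·1 = 21
  i=6: C(7,6)·!1 = 7·0 = 0
  i=7: C(7,7)·!0 = 1·1 = 1
Total = 1331.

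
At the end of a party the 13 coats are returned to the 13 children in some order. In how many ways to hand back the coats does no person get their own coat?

2290792932

Use !n = n·!(n-1) + (-1)^n.
!13 = 13·176214841 - 1 = 2290792932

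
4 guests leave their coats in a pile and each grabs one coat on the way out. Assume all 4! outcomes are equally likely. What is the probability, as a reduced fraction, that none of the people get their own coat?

Favorable outcomes: !4 = 9.
Total outcomes: 4! = 24.
Probability = 9/24 = 3/8.

3/8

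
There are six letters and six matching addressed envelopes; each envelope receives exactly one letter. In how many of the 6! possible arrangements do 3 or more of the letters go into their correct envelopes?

# with exactly i fixed is C(6,i)·!(6-i); sum over i=3..6:
  i=3: C(6,3)·!3 = 20·2 = 40
  i=4: C(6,4)·!2 = 15·1 = 15
  i=5: C(6,5)·!1 = 6·0 = 0
  i=6: C(6,6)·!0 = 1·1 = 1
Total = 56.

56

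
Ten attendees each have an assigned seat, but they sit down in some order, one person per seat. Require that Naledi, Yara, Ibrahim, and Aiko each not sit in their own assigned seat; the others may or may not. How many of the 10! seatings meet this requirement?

2399760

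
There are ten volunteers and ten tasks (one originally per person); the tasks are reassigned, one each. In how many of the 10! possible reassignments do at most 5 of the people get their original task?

# with exactly i fixed is C(10,i)·!(10-i); sum over i=0..5:
  i=0: C(10,0)·!10 = 1·1334961 = 1334961
  i=1: C(10,1)·!9 = 10·133496 = 1334960
  i=2: C(10,2)·!8 = 45·14833 = 667485
  i=3: C(10,3)·!7 = 120·1854 = 222480
  i=4: C(10,4)·!6 = 210·265 = 55650
  i=5: C(10,5)·!5 = 252·44 = 11088
Total = 3626624.

3626624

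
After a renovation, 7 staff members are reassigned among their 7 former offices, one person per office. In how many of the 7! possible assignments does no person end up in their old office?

The number of derangements of 7 is !7 = Σ_{k=0}^{7} (-1)^k·7!/k!
= 7! - 7!/1! + 7!/2! - 7!/3! + 7!/4! - 7!/5! + 7!/6! - 7!/7!
= 5040 - 5040 + 2520 - 840 + 210 - 42 + 7 - 1
= 1854

1854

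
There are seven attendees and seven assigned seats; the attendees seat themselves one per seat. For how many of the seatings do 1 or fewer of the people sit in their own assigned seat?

3709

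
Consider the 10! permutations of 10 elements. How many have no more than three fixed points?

3559886

Sum C(10,i)·!(10-i) for i = 0..3:
  i=0: C(10,0)·!10 = 1·1334961 = 1334961
  i=1: C(10,1)·!9 = 10·133496 = 1334960
  i=2: C(10,2)·!8 = 45·14833 = 667485
  i=3: C(10,3)·!7 = 120·1854 = 222480
Total = 3559886.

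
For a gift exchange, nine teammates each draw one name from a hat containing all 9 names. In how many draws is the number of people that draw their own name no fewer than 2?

95887

# with exactly i fixed is C(9,i)·!(9-i); sum over i=2..9:
  i=2: C(9,2)·!7 = 36·1854 = 66744
  i=3: C(9,3)·!6 = 84·265 = 22260
  i=4: C(9,4)·!5 = 126·44 = 5544
  i=5: C(9,5)·!4 = 126·9 = 1134
  i=6: C(9,6)·!3 = 84·2 = 168
  i=7: C(9,7)·!2 = 36·1 = 36
  i=8: C(9,8)·!1 = 9·0 = 0
  i=9: C(9,9)·!0 = 1·1 = 1
Total = 95887.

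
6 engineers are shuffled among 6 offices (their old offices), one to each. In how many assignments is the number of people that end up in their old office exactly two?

Pick the 2 fixed positions: C(6,2) = 15 ways.
The remaining 4 must be deranged: !4 = 9.
Total: 15 × 9 = 135.

135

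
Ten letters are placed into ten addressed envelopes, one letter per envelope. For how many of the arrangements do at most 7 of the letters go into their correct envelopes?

Sum C(10,i)·!(10-i) for i = 0..7:
  i=0: C(10,0)·!10 = 1·1334961 = 1334961
  i=1: C(10,1)·!9 = 10·133496 = 1334960
  i=2: C(10,2)·!8 = 45·14833 = 667485
  i=3: C(10,3)·!7 = 120·1854 = 222480
  i=4: C(10,4)·!6 = 210·265 = 55650
  i=5: C(10,5)·!5 = 252·44 = 11088
  i=6: C(10,6)·!4 = 210·9 = 1890
  i=7: C(10,7)·!3 = 120·2 = 240
Total = 3628754.

3628754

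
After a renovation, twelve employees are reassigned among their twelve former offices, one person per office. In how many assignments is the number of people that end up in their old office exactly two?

88107426

Pick the 2 fixed positions: C(12,2) = 66 ways.
The remaining 10 must be deranged: !10 = 1334961.
Total: 66 × 1334961 = 88107426.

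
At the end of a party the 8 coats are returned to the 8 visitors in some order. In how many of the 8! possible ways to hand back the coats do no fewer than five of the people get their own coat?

141

# with exactly i fixed is C(8,i)·!(8-i); sum over i=5..8:
  i=5: C(8,5)·!3 = 56·2 = 112
  i=6: C(8,6)·!2 = 28·1 = 28
  i=7: C(8,7)·!1 = 8·0 = 0
  i=8: C(8,8)·!0 = 1·1 = 1
Total = 141.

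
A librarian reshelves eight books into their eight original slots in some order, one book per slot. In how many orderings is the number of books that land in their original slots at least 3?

3235

# with exactly i fixed is C(8,i)·!(8-i); sum over i=3..8:
  i=3: C(8,3)·!5 = 56·44 = 2464
  i=4: C(8,4)·!4 = 70·9 = 630
  i=5: C(8,5)·!3 = 56·2 = 112
  i=6: C(8,6)·!2 = 28·1 = 28
  i=7: C(8,7)·!1 = 8·0 = 0
  i=8: C(8,8)·!0 = 1·1 = 1
Total = 3235.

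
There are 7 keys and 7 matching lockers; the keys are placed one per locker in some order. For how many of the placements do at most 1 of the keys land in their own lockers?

# with exactly i fixed is C(7,i)·!(7-i); sum over i=0..1:
  i=0: C(7,0)·!7 = 1·1854 = 1854
  i=1: C(7,1)·!6 = 7·265 = 1855
Total = 3709.

3709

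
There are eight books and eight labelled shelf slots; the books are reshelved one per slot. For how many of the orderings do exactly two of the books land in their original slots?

7420

Pick the 2 fixed positions: C(8,2) = 28 ways.
The other 6 form a derangement: !6 = 265.
Total: 28 × 265 = 7420.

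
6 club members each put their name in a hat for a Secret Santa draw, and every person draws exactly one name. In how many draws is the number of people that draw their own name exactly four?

15

Choose which 4 of the 6 are fixed: C(6,4) = 15.
The remaining 2 must be deranged: !2 = 1.
Total: 15 × 1 = 15.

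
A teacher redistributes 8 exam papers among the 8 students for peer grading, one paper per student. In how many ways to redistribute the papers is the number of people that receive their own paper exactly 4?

630

Pick the 4 fixed positions: C(8,4) = 70 ways.
The remaining 4 must be deranged: !4 = 9.
Total: 70 × 9 = 630.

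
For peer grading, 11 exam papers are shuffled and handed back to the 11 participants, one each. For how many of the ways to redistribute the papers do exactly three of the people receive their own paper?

2447445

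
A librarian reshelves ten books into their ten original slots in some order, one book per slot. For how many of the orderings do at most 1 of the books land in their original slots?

# with exactly i fixed is C(10,i)·!(10-i); sum over i=0..1:
  i=0: C(10,0)·!10 = 1·1334961 = 1334961
  i=1: C(10,1)·!9 = 10·133496 = 1334960
Total = 2669921.

2669921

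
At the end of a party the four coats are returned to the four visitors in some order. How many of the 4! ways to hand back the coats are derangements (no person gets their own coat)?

Use !n = n·!(n-1) + (-1)^n.
!4 = 4·2 + 1 = 9

9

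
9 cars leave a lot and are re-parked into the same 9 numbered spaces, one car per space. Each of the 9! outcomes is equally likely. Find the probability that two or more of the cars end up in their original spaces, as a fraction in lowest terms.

95887/362880

Favorable outcomes: Σ_{i≥2} C(9,i)·!(9-i) = 36·1854 + 84·265 + 126·44 + 126·9 + 84·2 + 36·1 + 9·0 + 1·1 = 95887.
Total outcomes: 9! = 362880.
Probability = 95887/362880 = 95887/362880.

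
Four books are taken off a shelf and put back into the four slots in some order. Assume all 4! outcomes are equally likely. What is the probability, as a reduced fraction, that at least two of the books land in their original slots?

Favorable outcomes: Σ_{i≥2} C(4,i)·!(4-i) = 6·1 + 4·0 + 1·1 = 7.
Total outcomes: 4! = 24.
Probability = 7/24 = 7/24.

7/24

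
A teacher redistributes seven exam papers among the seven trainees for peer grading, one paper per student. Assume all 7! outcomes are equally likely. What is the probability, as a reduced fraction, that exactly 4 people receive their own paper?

1/72

Favorable outcomes: C(7,4)·!3 = 35·2 = 70.
Total outcomes: 7! = 5040.
Probability = 70/5040 = 1/72.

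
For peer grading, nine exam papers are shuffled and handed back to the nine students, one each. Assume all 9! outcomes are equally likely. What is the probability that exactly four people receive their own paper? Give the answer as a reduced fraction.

Favorable outcomes: C(9,4)·!5 = 126·44 = 5544.
Total outcomes: 9! = 362880.
Probability = 5544/362880 = 11/720.

11/720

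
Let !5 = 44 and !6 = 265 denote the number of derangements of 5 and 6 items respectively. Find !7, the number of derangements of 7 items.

1854

!7 = (7-1)·(!6 + !5) = 6·(265 + 44) = 6·309 = 1854.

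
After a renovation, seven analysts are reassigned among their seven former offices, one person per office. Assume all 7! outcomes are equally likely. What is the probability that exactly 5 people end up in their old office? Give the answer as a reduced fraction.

1/240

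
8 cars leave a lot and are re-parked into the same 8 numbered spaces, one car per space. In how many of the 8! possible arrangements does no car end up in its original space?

The number of derangements of 8 is !8 = Σ_{k=0}^{8} (-1)^k·8!/k!
= 8! - 8!/1! + 8!/2! - 8!/3! + 8!/4! - 8!/5! + 8!/6! - 8!/7! + 8!/8!
= 40320 - 40320 + 20160 - 6720 + 1680 - 336 + 56 - 8 + 1
= 14833

14833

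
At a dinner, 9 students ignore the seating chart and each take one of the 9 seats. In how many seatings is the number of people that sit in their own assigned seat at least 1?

229384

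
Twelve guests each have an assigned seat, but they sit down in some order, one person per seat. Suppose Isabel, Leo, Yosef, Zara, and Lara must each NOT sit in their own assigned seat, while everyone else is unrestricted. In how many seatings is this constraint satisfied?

312273360

Inclusion-exclusion on the 5 forbidden self-matches:
Σ_{j=0}^{5} (-1)^j C(5,j)(12-j)!
= C(5,0)·12! - C(5,1)·11! + C(5,2)·10! - C(5,3)·9! + C(5,4)·8! - C(5,5)·7!
= 479001600 - 199584000 + 36288000 - 3628800 + 201600 - 5040
= 312273360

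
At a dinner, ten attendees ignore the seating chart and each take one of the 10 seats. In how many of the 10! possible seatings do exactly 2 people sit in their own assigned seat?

Pick the 2 fixed positions: C(10,2) = 45 ways.
The other 8 form a derangement: !8 = 14833.
Total: 45 × 14833 = 667485.

667485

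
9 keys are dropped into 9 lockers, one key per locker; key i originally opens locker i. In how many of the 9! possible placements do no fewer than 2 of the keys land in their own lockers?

95887

Sum C(9,i)·!(9-i) for i = 2..9:
  i=2: C(9,2)·!7 = 36·1854 = 66744
  i=3: C(9,3)·!6 = 84·265 = 22260
  i=4: C(9,4)·!5 = 126·44 = 5544
  i=5: C(9,5)·!4 = 126·9 = 1134
  i=6: C(9,6)·!3 = 84·2 = 168
  i=7: C(9,7)·!2 = 36·1 = 36
  i=8: C(9,8)·!1 = 9·0 = 0
  i=9: C(9,9)·!0 = 1·1 = 1
Total = 95887.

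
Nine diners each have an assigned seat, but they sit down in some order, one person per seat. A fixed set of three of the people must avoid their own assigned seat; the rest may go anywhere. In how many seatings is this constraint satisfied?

256320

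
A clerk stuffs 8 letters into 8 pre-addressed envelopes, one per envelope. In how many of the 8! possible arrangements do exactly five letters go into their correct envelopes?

112

Choose which 5 of the 8 are fixed: C(8,5) = 56.
The other 3 form a derangement: !3 = 2.
Total: 56 × 2 = 112.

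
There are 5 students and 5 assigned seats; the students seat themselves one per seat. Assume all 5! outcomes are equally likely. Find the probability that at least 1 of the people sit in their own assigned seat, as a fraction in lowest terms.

Favorable outcomes: Σ_{i≥1} C(5,i)·!(5-i) = 5·9 + 10·2 + 10·1 + 5·0 + 1·1 = 76.
Total outcomes: 5! = 120.
Probability = 76/120 = 19/30.

19/30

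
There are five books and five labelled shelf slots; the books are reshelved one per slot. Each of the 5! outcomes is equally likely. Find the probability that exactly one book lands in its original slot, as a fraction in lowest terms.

3/8

Favorable outcomes: C(5,1)·!4 = 5·9 = 45.
Total outcomes: 5! = 120.
Probability = 45/120 = 3/8.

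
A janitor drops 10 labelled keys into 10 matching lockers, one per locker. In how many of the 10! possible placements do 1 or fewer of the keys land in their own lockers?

# with exactly i fixed is C(10,i)·!(10-i); sum over i=0..1:
  i=0: C(10,0)·!10 = 1·1334961 = 1334961
  i=1: C(10,1)·!9 = 10·133496 = 1334960
Total = 2669921.

2669921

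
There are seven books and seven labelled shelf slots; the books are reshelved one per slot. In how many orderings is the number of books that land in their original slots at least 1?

3186

# with exactly i fixed is C(7,i)·!(7-i); sum over i=1..7:
  i=1: C(7,1)·!6 = 7·265 = 1855
  i=2: C(7,2)·!5 = 21·44 = 924
  i=3: C(7,3)·!4 = 35·9 = 315
  i=4: C(7,4)·!3 = 35·2 = 70
  i=5: C(7,5)·!2 = 21·1 = 21
  i=6: C(7,6)·!1 = 7·0 = 0
  i=7: C(7,7)·!0 = 1·1 = 1
Total = 3186.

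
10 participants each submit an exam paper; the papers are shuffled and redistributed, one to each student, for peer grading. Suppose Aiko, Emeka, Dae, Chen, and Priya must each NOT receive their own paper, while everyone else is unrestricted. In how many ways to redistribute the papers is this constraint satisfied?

2170680

Inclusion-exclusion on the 5 forbidden self-matches:
Σ_{j=0}^{5} (-1)^j C(5,j)(10-j)!
= C(5,0)·10! - C(5,1)·9! + C(5,2)·8! - C(5,3)·7! + C(5,4)·6! - C(5,5)·5!
= 3628800 - 1814400 + 403200 - 50400 + 3600 - 120
= 2170680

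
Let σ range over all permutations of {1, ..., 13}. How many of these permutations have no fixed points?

!13 = 13! · Σ_{k=0}^{13} (-1)^k/k!
= 13! - 13!/1! + 13!/2! - 13!/3! + 13!/4! - 13!/5! + 13!/6! - 13!/7! + 13!/8! - 13!/9! + 13!/10! - 13!/11! + 13!/12! - 13!/13!
= 6227020800 - 6227020800 + 3113510400 - 1037836800 + 259459200 - 51891840 + 8648640 - 1235520 + 154440 - 17160 + 1716 - 156 + 13 - 1
= 2290792932

2290792932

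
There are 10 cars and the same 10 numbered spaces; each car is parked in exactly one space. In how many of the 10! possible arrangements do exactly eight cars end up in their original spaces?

Choose which 8 of the 10 are fixed: C(10,8) = 45.
The other 2 form a derangement: !2 = 1.
Total: 45 × 1 = 45.

45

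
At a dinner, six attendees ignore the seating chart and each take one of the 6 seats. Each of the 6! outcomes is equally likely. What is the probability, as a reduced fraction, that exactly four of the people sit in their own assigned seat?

1/48

Favorable outcomes: C(6,4)·!2 = 15·1 = 15.
Total outcomes: 6! = 720.
Probability = 15/720 = 1/48.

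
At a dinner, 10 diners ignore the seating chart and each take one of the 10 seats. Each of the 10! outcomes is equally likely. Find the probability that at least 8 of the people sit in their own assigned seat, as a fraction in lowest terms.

Favorable outcomes: Σ_{i≥8} C(10,i)·!(10-i) = 45·1 + 10·0 + 1·1 = 46.
Total outcomes: 10! = 3628800.
Probability = 46/3628800 = 23/1814400.

23/1814400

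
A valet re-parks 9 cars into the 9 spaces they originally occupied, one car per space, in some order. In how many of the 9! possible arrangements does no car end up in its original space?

!9 is the nearest integer to 9!/e.
9! = 362880, and 362880/e ≈ 133496.09, so !9 = 133496.

133496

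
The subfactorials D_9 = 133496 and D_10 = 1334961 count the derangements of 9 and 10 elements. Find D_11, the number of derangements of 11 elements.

14684570

D_11 = (11-1)·(D_10 + D_9) = 10·(1334961 + 133496) = 10·1468457 = 14684570.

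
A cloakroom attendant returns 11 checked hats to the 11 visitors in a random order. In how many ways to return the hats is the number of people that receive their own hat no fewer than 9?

56

Sum C(11,i)·!(11-i) for i = 9..11:
  i=9: C(11,9)·!2 = 55·1 = 55
  i=10: C(11,10)·!1 = 11·0 = 0
  i=11: C(11,11)·!0 = 1·1 = 1
Total = 56.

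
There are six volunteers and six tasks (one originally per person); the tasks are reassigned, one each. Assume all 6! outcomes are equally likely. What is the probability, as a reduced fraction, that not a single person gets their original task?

Favorable outcomes: !6 = 265.
Total outcomes: 6! = 720.
Probability = 265/720 = 53/144.

53/144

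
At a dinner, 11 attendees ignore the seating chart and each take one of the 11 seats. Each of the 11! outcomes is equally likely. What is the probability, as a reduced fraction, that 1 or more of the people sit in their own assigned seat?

Favorable outcomes: Σ_{i≥1} C(11,i)·!(11-i) = 11·1334961 + 55·133496 + 165·14833 + 330·1854 + 462·265 + 462·44 + 330·9 + 165·2 + 55·1 + 11·0 + 1·1 = 25232230.
Total outcomes: 11! = 39916800.
Probability = 25232230/39916800 = 2523223/3991680.

2523223/3991680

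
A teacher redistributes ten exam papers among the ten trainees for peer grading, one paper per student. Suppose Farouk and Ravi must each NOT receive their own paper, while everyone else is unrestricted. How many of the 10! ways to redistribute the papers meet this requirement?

2943360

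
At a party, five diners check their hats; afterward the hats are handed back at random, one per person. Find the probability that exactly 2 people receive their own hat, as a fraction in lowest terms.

1/6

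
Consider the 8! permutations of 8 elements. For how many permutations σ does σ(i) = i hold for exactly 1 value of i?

Choose which one of the 8 is fixed: C(8,1) = 8.
The remaining 7 must be deranged: !7 = 1854.
Total: 8 × 1854 = 14832.

14832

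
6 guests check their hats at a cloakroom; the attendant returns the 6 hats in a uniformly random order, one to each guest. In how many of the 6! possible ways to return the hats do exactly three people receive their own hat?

40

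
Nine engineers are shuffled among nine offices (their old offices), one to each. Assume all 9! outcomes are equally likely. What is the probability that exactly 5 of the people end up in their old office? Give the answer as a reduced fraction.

1/320

Favorable outcomes: C(9,5)·!4 = 126·9 = 1134.
Total outcomes: 9! = 362880.
Probability = 1134/362880 = 1/320.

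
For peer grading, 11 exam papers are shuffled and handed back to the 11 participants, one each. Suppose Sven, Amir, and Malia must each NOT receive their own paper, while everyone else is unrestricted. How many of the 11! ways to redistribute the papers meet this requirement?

30078720

Inclusion-exclusion on the 3 forbidden self-matches:
Σ_{j=0}^{3} (-1)^j C(3,j)(11-j)!
= C(3,0)·11! - C(3,1)·10! + C(3,2)·9! - C(3,3)·8!
= 39916800 - 10886400 + 1088640 - 40320
= 30078720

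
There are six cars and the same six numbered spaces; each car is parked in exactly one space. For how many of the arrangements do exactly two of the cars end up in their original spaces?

135

Pick the 2 fixed positions: C(6,2) = 15 ways.
The other 4 form a derangement: !4 = 9.
Total: 15 × 9 = 135.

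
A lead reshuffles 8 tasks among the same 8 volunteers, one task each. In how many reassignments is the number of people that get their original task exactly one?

14832

Choose which one of the 8 is fixed: C(8,1) = 8.
The other 7 form a derangement: !7 = 1854.
Total: 8 × 1854 = 14832.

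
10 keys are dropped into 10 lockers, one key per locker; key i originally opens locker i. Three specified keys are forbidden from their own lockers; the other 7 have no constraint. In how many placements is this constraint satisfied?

Let A_j be the event that the j-th constrained one is fixed. By inclusion-exclusion over the 3 events:
Σ_{j=0}^{3} (-1)^j C(3,j)(10-j)!
= C(3,0)·10! - C(3,1)·9! + C(3,2)·8! - C(3,3)·7!
= 3628800 - 1088640 + 120960 - 5040
= 2656080

2656080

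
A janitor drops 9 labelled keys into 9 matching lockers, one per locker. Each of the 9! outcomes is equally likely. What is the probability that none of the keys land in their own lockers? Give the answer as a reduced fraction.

16687/45360

Favorable outcomes: !9 = 133496.
Total outcomes: 9! = 362880.
Probability = 133496/362880 = 16687/45360.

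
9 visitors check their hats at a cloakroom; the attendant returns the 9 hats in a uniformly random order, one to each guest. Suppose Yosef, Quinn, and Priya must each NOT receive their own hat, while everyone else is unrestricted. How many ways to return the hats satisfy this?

256320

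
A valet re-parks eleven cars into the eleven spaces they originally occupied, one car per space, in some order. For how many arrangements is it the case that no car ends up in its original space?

14684570

!11 is the nearest integer to 11!/e.
11! = 39916800, and 39916800/e ≈ 14684570.08, so !11 = 14684570.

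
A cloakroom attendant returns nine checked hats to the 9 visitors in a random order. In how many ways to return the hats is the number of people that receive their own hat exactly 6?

168

Choose which 6 of the 9 are fixed: C(9,6) = 84.
The remaining 3 must be deranged: !3 = 2.
Total: 84 × 2 = 168.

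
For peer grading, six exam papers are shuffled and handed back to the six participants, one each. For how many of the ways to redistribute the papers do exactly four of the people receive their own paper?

15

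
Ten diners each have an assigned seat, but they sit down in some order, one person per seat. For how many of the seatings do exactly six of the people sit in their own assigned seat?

Pick the 6 fixed positions: C(10,6) = 210 ways.
The remaining 4 must be deranged: !4 = 9.
Total: 210 × 9 = 1890.

1890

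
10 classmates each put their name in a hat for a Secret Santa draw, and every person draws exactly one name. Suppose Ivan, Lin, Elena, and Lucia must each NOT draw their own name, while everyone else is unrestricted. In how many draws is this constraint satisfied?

2399760

Inclusion-exclusion on the 4 forbidden self-matches:
Σ_{j=0}^{4} (-1)^j C(4,j)(10-j)!
= C(4,0)·10! - C(4,1)·9! + C(4,2)·8! - C(4,3)·7! + C(4,4)·6!
= 3628800 - 1451520 + 241920 - 20160 + 720
= 2399760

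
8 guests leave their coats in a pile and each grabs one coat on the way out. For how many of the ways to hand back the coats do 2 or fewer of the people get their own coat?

# with exactly i fixed is C(8,i)·!(8-i); sum over i=0..2:
  i=0: C(8,0)·!8 = 1·14833 = 14833
  i=1: C(8,1)·!7 = 8·1854 = 14832
  i=2: C(8,2)·!6 = 28·265 = 7420
Total = 37085.

37085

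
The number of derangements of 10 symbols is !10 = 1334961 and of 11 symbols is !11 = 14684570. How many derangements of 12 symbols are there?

!12 = (12-1)·(!11 + !10) = 11·(14684570 + 1334961) = 11·16019531 = 176214841.

176214841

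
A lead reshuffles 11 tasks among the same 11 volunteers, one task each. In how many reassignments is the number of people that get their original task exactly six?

20328

Pick the 6 fixed positions: C(11,6) = 462 ways.
The remaining 5 must be deranged: !5 = 44.
Total: 462 × 44 = 20328.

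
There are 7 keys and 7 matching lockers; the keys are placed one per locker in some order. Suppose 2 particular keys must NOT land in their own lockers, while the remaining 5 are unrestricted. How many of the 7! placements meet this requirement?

Inclusion-exclusion on the 2 forbidden self-matches:
Σ_{j=0}^{2} (-1)^j C(2,j)(7-j)!
= C(2,0)·7! - C(2,1)·6! + C(2,2)·5!
= 5040 - 1440 + 120
= 3720

3720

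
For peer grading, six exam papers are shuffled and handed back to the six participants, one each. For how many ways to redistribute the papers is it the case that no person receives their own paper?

265

!6 = 6! · Σ_{k=0}^{6} (-1)^k/k!
= 6! - 6!/1! + 6!/2! - 6!/3! + 6!/4! - 6!/5! + 6!/6!
= 720 - 720 + 360 - 120 + 30 - 6 + 1
= 265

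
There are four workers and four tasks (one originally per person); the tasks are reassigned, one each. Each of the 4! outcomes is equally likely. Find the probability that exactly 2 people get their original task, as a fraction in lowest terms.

Favorable outcomes: C(4,2)·!2 = 6·1 = 6.
Total outcomes: 4! = 24.
Probability = 6/24 = 1/4.

1/4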